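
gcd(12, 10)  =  2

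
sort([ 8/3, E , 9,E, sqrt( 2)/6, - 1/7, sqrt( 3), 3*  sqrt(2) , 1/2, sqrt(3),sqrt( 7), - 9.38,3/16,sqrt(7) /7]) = [ -9.38,-1/7,3/16, sqrt( 2 ) /6, sqrt (7)/7, 1/2,  sqrt( 3), sqrt( 3 ), sqrt( 7), 8/3, E, E, 3 * sqrt( 2 ),9]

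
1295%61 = 14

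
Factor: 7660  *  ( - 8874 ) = - 2^3*3^2*5^1*17^1*29^1*383^1 = -67974840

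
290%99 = 92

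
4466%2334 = 2132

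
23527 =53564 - 30037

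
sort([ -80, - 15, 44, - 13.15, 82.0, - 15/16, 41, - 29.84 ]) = [ - 80, - 29.84, - 15, - 13.15,-15/16,41 , 44,82.0 ] 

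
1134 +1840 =2974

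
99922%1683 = 625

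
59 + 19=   78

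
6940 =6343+597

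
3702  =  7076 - 3374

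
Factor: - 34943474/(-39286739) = 2^1 * 97^1  *281^1 * 641^1*39286739^(-1)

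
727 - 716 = 11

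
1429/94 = 15 + 19/94  =  15.20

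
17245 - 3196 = 14049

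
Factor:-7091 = -7^1*1013^1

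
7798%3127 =1544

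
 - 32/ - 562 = 16/281 = 0.06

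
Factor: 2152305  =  3^3*5^1*107^1*149^1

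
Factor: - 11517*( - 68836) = 792784212 = 2^2*3^1 * 11^1*349^1*17209^1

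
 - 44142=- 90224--46082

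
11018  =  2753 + 8265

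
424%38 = 6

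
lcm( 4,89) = 356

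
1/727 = 1/727 = 0.00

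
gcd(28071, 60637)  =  1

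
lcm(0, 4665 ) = 0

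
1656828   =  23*72036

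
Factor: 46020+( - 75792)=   -  2^2*3^2 * 827^1 = - 29772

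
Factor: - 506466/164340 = -2^( - 1)*3^1*5^(-1 )*11^( - 1)*113^1 = -339/110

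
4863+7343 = 12206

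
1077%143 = 76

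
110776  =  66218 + 44558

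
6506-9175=-2669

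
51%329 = 51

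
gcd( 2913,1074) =3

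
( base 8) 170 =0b1111000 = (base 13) 93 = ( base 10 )120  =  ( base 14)88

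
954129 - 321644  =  632485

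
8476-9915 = -1439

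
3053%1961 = 1092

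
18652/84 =4663/21  =  222.05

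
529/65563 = 529/65563 = 0.01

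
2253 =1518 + 735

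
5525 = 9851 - 4326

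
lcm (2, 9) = 18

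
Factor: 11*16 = 176 = 2^4*11^1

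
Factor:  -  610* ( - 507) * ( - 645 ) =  - 2^1* 3^2 * 5^2* 13^2*43^1*61^1  =  -199479150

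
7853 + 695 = 8548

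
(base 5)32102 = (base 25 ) 3b2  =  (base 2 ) 100001101000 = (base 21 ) 4IA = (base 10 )2152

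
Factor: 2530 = 2^1*5^1*11^1 * 23^1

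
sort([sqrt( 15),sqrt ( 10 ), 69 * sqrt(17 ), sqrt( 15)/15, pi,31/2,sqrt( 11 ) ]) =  [sqrt (15 )/15 , pi,sqrt( 10),  sqrt (11),sqrt(15),31/2, 69 * sqrt( 17)]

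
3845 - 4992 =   -  1147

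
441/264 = 1+59/88 = 1.67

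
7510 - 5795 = 1715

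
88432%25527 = 11851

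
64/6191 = 64/6191 =0.01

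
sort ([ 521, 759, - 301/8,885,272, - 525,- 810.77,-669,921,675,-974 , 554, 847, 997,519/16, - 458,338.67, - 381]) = [ - 974,- 810.77, - 669, - 525, - 458, - 381,  -  301/8,519/16, 272,338.67, 521, 554, 675 , 759 , 847, 885, 921, 997] 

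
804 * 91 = 73164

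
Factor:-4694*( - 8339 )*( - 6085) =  - 2^1 * 5^1*31^1*269^1*1217^1 * 2347^1=- 238186773610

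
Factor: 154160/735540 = 188/897 = 2^2*3^( - 1 ) * 13^(-1 )*23^(  -  1 )*47^1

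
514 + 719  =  1233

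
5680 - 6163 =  - 483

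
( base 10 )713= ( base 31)n0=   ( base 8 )1311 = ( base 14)38d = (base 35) KD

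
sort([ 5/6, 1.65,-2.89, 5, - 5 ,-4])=[ - 5, - 4,- 2.89, 5/6, 1.65,  5]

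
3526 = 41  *86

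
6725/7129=6725/7129 = 0.94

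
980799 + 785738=1766537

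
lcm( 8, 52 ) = 104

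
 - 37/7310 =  - 1+7273/7310 = - 0.01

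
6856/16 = 857/2 = 428.50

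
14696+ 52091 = 66787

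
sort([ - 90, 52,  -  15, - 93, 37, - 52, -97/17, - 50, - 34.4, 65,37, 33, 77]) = [ - 93, - 90, - 52, - 50, - 34.4, - 15, - 97/17, 33, 37, 37,  52, 65, 77]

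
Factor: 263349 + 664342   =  927691 = 83^1*11177^1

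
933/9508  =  933/9508 = 0.10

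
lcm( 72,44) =792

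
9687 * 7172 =69475164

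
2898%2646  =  252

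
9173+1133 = 10306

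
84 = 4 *21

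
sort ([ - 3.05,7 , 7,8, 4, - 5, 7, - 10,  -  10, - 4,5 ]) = [- 10, - 10, - 5,-4 , -3.05, 4, 5, 7, 7,7 , 8]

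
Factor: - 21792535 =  - 5^1 * 31^1*59^1*2383^1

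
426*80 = 34080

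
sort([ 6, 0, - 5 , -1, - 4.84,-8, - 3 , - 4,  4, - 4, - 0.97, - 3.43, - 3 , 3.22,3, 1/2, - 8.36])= [ - 8.36,-8 , - 5, - 4.84,-4, - 4, - 3.43, - 3, - 3, - 1,- 0.97,0, 1/2 , 3, 3.22 , 4, 6]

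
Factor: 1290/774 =5/3 = 3^(-1)*5^1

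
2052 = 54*38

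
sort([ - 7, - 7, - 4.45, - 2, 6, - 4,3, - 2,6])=[ -7, - 7,-4.45 ,  -  4, - 2, - 2 , 3,6,6 ]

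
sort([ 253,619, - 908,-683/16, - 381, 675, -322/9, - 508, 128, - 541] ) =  [ - 908, - 541, - 508, - 381, - 683/16, - 322/9,128, 253, 619,675 ]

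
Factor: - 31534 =- 2^1*15767^1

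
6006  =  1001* 6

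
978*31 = 30318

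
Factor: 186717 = 3^1 *109^1*571^1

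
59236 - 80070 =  - 20834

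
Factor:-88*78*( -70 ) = 480480 = 2^5*3^1*5^1 * 7^1*11^1*13^1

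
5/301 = 5/301  =  0.02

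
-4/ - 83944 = 1/20986 = 0.00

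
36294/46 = 789 = 789.00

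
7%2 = 1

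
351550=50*7031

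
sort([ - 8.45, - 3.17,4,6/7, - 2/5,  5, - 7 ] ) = [-8.45, - 7, - 3.17, - 2/5,6/7,4, 5]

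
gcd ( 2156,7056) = 196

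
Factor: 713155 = 5^1*31^1*43^1 * 107^1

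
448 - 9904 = -9456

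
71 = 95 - 24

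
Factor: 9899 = 19^1*521^1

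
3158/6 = 526 + 1/3 = 526.33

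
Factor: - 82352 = -2^4*5147^1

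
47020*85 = 3996700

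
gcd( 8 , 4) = 4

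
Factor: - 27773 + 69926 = 3^1*14051^1 = 42153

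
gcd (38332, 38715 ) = 1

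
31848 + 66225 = 98073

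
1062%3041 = 1062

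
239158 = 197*1214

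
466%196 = 74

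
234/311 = 234/311 = 0.75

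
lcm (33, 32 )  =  1056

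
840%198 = 48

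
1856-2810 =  - 954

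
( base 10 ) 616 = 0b1001101000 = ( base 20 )1ag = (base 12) 434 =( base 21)187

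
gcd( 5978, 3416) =854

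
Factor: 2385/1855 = 3^2 *7^(-1)  =  9/7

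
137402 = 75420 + 61982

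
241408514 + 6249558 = 247658072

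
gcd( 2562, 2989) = 427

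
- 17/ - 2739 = 17/2739 = 0.01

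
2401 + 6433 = 8834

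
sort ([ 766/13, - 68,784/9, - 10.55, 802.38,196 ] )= [ - 68, - 10.55,766/13, 784/9,196, 802.38 ] 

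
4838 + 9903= 14741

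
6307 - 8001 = -1694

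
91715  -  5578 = 86137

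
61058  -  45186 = 15872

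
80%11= 3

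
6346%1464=490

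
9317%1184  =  1029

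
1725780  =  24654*70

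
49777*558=27775566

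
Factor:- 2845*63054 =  - 179388630 = - 2^1 * 3^2*5^1*31^1*113^1*569^1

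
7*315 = 2205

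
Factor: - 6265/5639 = -5^1*7^1 * 179^1*5639^( -1) 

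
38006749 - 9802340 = 28204409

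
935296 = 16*58456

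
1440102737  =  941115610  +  498987127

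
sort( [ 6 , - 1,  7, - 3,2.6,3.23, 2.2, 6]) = [  -  3,  -  1, 2.2, 2.6,3.23,6,6,7 ]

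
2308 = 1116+1192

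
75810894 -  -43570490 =119381384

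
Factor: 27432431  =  13^1*2110187^1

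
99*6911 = 684189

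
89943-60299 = 29644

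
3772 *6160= 23235520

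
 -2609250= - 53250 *49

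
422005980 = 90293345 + 331712635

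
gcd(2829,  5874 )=3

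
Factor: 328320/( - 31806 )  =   - 320/31 = - 2^6*5^1*31^( - 1 ) 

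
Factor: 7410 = 2^1*3^1*5^1 *13^1*19^1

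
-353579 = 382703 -736282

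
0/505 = 0 = 0.00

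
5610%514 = 470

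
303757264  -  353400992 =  -49643728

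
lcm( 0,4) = 0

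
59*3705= 218595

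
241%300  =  241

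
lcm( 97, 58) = 5626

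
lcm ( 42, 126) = 126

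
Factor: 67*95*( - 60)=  - 381900=-  2^2*3^1 * 5^2*19^1*67^1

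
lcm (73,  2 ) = 146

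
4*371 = 1484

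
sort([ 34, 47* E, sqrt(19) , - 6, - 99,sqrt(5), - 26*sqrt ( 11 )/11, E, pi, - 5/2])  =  [ - 99, - 26*sqrt( 11 )/11 ,- 6  , - 5/2,sqrt (5 ), E, pi,sqrt (19) , 34,47 * E]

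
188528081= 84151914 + 104376167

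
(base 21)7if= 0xd98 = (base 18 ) AD6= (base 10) 3480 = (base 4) 312120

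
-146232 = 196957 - 343189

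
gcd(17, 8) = 1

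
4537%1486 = 79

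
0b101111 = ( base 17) 2D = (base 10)47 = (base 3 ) 1202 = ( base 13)38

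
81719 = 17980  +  63739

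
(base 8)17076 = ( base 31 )81n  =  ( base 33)73k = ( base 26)BBK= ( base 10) 7742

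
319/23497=319/23497 = 0.01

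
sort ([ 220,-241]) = [ - 241,220]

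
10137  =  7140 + 2997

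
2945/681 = 2945/681 = 4.32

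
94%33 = 28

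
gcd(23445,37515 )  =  15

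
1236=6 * 206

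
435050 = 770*565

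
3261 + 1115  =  4376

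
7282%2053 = 1123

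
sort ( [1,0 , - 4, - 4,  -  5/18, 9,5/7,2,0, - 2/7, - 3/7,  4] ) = [-4, - 4, - 3/7, -2/7, - 5/18,0,0, 5/7,1,2,4,9] 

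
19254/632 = 30 +147/316= 30.47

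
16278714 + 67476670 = 83755384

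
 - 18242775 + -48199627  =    -  66442402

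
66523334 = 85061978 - 18538644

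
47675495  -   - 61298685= 108974180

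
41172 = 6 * 6862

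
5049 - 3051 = 1998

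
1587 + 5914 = 7501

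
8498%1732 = 1570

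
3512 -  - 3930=7442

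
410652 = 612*671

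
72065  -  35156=36909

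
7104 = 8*888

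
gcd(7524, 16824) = 12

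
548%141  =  125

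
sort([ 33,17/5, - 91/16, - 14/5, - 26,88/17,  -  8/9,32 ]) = [  -  26, - 91/16, - 14/5, - 8/9,17/5,88/17, 32,33 ] 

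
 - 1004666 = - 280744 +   -  723922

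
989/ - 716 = -2 + 443/716 = - 1.38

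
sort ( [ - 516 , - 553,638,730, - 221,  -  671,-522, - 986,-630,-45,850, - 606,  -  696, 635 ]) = [-986, - 696 , - 671,- 630, - 606, - 553, -522, - 516 , - 221, -45, 635,638 , 730,850 ]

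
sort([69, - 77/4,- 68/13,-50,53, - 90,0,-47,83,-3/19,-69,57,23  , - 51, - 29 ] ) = [-90, - 69,-51, - 50, - 47, - 29, - 77/4,-68/13,-3/19,0,23,53, 57,69, 83 ]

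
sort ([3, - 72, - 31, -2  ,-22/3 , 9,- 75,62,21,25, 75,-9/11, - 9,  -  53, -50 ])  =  [ - 75, - 72, - 53, - 50, - 31,  -  9,-22/3, - 2, - 9/11,3,9,21,25,  62, 75 ]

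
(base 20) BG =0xEC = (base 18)D2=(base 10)236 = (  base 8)354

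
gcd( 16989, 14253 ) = 3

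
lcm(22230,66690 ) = 66690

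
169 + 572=741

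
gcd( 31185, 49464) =27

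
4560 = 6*760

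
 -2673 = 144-2817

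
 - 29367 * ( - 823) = 24169041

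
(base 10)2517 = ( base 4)213111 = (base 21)5ei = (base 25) 40H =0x9d5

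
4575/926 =4 + 871/926= 4.94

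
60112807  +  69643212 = 129756019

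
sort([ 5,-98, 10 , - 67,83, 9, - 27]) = [ - 98, - 67, - 27, 5, 9,10, 83 ]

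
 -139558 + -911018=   -1050576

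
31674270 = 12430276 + 19243994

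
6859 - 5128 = 1731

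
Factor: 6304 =2^5 * 197^1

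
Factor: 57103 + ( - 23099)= 2^2*8501^1 = 34004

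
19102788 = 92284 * 207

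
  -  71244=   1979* ( - 36) 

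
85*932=79220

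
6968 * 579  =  4034472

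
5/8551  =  5/8551 =0.00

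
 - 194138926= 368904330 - 563043256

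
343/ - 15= - 23 + 2/15 = - 22.87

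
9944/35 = 9944/35  =  284.11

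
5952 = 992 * 6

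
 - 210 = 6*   ( - 35) 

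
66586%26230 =14126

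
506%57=50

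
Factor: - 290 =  - 2^1*5^1*29^1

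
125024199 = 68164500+56859699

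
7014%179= 33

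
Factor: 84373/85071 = 3^( - 1)*7^( - 1) *139^1 * 607^1 * 4051^ ( - 1 ) 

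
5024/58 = 86 + 18/29 = 86.62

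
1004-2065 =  -1061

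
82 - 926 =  - 844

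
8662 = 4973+3689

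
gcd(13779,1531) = 1531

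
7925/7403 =7925/7403 = 1.07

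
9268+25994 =35262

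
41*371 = 15211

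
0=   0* 7017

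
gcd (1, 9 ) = 1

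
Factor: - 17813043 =- 3^2 *1979227^1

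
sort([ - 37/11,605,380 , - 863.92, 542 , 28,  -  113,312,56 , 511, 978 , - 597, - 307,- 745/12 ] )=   [ - 863.92, - 597, - 307, - 113, - 745/12, - 37/11,28, 56,312,380,511, 542,605,978]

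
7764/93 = 83 + 15/31 = 83.48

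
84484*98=8279432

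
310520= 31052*10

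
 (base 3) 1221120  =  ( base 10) 1419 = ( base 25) 26j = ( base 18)46f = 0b10110001011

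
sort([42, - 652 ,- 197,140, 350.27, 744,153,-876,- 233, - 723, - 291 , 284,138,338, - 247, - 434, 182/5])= [ - 876, - 723, - 652, - 434,  -  291, - 247, - 233, - 197,182/5,42,138,140, 153, 284,338,350.27,744 ]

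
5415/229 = 23 + 148/229 = 23.65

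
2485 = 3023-538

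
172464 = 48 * 3593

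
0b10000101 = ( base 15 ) 8D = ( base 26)53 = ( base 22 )61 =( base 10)133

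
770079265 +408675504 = 1178754769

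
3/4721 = 3/4721=0.00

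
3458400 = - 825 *( - 4192 )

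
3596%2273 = 1323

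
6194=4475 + 1719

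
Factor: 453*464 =210192 =2^4 * 3^1 * 29^1*151^1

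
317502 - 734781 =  - 417279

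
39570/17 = 2327 + 11/17= 2327.65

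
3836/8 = 959/2 = 479.50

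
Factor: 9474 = 2^1*3^1*1579^1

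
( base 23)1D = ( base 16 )24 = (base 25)1b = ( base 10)36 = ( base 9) 40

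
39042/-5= - 39042/5 = - 7808.40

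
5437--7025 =12462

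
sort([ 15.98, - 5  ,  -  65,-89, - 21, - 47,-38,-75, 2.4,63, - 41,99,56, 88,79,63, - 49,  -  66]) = [- 89,-75,-66,-65, - 49, - 47,-41, - 38, -21, - 5,2.4,15.98,56, 63,63, 79, 88, 99]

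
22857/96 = 7619/32 = 238.09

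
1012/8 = 126+1/2 = 126.50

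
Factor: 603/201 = 3 = 3^1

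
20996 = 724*29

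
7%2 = 1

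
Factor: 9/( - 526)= - 2^ ( - 1)*3^2*263^( - 1) 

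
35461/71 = 499 + 32/71=499.45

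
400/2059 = 400/2059=   0.19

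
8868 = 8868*1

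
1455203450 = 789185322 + 666018128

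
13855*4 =55420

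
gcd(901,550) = 1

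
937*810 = 758970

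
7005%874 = 13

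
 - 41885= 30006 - 71891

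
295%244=51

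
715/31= 23 + 2/31= 23.06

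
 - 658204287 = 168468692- 826672979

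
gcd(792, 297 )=99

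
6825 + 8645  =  15470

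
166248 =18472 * 9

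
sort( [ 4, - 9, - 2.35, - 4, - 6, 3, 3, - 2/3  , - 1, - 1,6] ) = [ - 9 , - 6, - 4,  -  2.35,  -  1, - 1, - 2/3,3,3, 4, 6]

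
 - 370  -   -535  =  165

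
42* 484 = 20328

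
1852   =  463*4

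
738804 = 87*8492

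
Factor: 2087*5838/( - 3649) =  - 12183906/3649  =  - 2^1*3^1*7^1 * 41^( - 1) *89^( - 1)*139^1*2087^1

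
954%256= 186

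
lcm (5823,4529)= 40761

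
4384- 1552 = 2832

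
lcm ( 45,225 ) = 225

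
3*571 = 1713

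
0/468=0  =  0.00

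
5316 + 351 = 5667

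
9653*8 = 77224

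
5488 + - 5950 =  -462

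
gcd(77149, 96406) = 1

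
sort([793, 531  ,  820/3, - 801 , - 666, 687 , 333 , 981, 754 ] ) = [-801, - 666, 820/3,333,531, 687,  754,793, 981]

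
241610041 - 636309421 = -394699380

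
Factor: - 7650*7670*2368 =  - 138943584000 =- 2^8 * 3^2*5^3 * 13^1*17^1 *37^1*59^1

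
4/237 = 4/237 = 0.02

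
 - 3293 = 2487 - 5780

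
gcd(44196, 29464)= 14732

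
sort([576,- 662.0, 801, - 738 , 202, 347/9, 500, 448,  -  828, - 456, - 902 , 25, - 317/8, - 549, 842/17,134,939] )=[ - 902, - 828, - 738,  -  662.0, - 549,  -  456, - 317/8, 25 , 347/9,842/17,134,202, 448, 500, 576,801, 939] 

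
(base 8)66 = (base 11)4a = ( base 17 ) 33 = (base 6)130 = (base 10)54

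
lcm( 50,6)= 150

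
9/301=9/301= 0.03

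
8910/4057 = 8910/4057 = 2.20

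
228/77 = 2 + 74/77= 2.96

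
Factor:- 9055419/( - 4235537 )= 3^1 * 29^( - 1)*7687^( - 1) * 158867^1 = 476601/222923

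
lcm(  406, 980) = 28420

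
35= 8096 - 8061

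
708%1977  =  708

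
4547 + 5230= 9777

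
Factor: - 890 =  - 2^1*5^1 * 89^1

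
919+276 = 1195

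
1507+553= 2060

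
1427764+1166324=2594088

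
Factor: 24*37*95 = 84360 = 2^3*3^1*5^1*19^1*37^1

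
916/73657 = 916/73657 = 0.01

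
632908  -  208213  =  424695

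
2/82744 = 1/41372 = 0.00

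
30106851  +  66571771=96678622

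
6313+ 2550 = 8863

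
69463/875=79 + 338/875 =79.39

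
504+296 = 800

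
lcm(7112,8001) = 64008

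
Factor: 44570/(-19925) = -8914/3985 = - 2^1*5^(-1) *797^( - 1)*4457^1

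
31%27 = 4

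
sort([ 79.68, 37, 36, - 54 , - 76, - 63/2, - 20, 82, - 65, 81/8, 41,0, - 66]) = [ - 76, - 66, - 65, - 54 , - 63/2, - 20, 0  ,  81/8, 36,37, 41, 79.68, 82] 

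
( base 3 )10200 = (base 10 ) 99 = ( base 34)2V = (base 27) 3I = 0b1100011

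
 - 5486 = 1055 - 6541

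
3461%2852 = 609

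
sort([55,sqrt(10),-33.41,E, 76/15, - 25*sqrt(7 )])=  [ - 25*sqrt( 7 ) ,-33.41,E,sqrt( 10),76/15,55]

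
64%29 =6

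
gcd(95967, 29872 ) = 1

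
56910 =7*8130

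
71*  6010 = 426710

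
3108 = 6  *518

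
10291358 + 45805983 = 56097341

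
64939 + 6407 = 71346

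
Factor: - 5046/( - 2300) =2523/1150 = 2^ ( - 1)* 3^1*5^(- 2 )*23^(-1 )*29^2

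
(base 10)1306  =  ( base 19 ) 3be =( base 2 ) 10100011010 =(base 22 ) 2F8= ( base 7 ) 3544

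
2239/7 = 319  +  6/7 = 319.86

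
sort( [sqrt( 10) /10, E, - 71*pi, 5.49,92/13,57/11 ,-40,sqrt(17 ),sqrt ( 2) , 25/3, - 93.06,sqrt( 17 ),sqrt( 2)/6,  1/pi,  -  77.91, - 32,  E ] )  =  [ - 71*pi, - 93.06, - 77.91, - 40, - 32,sqrt(2)/6,sqrt( 10)/10,  1/pi, sqrt( 2),E,  E,sqrt( 17), sqrt( 17),  57/11,5.49,  92/13,25/3]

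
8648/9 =960 + 8/9 = 960.89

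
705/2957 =705/2957 =0.24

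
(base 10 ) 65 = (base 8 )101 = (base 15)45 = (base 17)3e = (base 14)49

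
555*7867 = 4366185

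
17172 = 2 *8586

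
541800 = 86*6300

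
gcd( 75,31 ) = 1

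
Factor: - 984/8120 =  -3^1*5^( - 1 ) *7^(-1) * 29^ ( - 1 ) * 41^1 = -123/1015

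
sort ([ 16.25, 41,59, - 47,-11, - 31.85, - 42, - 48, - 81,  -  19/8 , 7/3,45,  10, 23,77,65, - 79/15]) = [ - 81, - 48, - 47, - 42,- 31.85 , - 11, - 79/15, - 19/8, 7/3, 10,16.25, 23,41, 45,59,65, 77]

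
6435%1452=627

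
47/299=47/299 = 0.16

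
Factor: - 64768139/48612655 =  - 5^( - 1 )*7^( - 2 )* 13^( - 1)*1759^1*15263^( - 1)*36821^1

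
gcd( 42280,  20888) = 56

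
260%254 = 6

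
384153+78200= 462353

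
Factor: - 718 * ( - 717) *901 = 463840206 = 2^1 * 3^1 * 17^1*53^1*239^1 * 359^1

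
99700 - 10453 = 89247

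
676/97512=169/24378 = 0.01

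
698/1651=698/1651 = 0.42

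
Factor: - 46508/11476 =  - 77/19 = - 7^1* 11^1*19^( - 1) 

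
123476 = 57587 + 65889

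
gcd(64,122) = 2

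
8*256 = 2048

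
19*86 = 1634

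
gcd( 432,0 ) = 432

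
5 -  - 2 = 7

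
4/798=2/399 = 0.01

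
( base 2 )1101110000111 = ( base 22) ec7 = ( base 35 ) 5qc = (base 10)7047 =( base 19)109H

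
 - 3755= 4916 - 8671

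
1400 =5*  280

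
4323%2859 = 1464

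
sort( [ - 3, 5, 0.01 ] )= [ - 3, 0.01, 5] 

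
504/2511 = 56/279 = 0.20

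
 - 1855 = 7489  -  9344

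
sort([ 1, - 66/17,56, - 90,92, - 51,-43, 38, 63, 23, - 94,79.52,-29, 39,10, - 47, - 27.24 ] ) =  [ - 94 ,-90, - 51, - 47  , - 43, - 29,-27.24, - 66/17,  1, 10,23,38,39,56,  63, 79.52,92] 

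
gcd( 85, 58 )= 1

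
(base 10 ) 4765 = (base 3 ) 20112111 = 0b1001010011101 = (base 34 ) 445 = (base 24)86d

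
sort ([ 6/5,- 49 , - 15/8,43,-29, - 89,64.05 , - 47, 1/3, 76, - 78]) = [ - 89 , - 78,-49,  -  47, - 29, - 15/8,  1/3,  6/5, 43,64.05,76 ] 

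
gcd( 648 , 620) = 4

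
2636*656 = 1729216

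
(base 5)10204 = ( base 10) 679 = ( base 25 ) 124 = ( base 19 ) 1ge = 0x2A7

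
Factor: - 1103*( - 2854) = 3147962 = 2^1*1103^1*1427^1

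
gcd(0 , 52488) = 52488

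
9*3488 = 31392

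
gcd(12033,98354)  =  1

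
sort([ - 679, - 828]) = [ - 828 , - 679]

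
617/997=617/997  =  0.62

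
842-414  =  428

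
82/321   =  82/321=   0.26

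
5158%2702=2456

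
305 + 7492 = 7797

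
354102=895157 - 541055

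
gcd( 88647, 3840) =3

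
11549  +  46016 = 57565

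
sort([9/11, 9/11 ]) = [9/11,9/11 ] 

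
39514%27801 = 11713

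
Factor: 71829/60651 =347/293  =  293^(- 1)*347^1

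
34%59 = 34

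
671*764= 512644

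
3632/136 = 26 + 12/17 = 26.71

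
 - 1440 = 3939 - 5379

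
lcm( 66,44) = 132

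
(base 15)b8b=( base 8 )5056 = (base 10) 2606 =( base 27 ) 3fe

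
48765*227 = 11069655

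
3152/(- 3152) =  - 1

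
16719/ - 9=-5573/3=-1857.67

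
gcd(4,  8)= 4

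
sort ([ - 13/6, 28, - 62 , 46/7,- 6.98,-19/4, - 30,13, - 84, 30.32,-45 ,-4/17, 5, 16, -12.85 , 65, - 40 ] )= [-84,-62 , - 45 , - 40, - 30, - 12.85, - 6.98, - 19/4, - 13/6, -4/17, 5, 46/7,13, 16, 28, 30.32, 65 ] 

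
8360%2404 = 1148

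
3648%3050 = 598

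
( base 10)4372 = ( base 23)862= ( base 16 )1114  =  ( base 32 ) 48K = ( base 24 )7e4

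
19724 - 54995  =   - 35271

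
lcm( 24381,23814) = 1024002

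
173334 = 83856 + 89478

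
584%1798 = 584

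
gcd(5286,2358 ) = 6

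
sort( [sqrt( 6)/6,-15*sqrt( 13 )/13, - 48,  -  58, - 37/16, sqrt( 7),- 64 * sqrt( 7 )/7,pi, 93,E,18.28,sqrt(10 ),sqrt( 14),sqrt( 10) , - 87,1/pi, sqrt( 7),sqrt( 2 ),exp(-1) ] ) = [-87, - 58,-48, - 64* sqrt( 7 )/7, - 15*sqrt( 13 ) /13, - 37/16,1/pi, exp( - 1 ),sqrt( 6 )/6,sqrt(2 ),sqrt( 7 ),sqrt( 7),E, pi,sqrt( 10 ),sqrt(10), sqrt( 14 ), 18.28, 93 ] 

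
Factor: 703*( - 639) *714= - 2^1*3^3*7^1*17^1*19^1 * 37^1*71^1= - 320740938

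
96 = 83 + 13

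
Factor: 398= 2^1*199^1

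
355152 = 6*59192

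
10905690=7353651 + 3552039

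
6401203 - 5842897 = 558306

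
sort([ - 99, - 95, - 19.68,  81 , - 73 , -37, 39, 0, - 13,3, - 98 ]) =[ - 99,-98, - 95 ,-73, -37,  -  19.68, -13,0 , 3 , 39,81]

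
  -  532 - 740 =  - 1272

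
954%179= 59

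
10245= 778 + 9467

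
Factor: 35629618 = 2^1*3307^1*5387^1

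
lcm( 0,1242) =0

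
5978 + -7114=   -  1136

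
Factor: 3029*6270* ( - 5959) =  - 113172314970 = - 2^1*3^1*5^1*11^1*13^1*19^1*59^1*101^1* 233^1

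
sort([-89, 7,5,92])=[ - 89, 5, 7, 92] 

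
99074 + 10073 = 109147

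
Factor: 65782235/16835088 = 2^( - 4 ) * 3^(-1)*5^1*350731^( - 1) * 13156447^1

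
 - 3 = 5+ - 8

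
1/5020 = 1/5020  =  0.00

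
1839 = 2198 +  - 359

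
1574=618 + 956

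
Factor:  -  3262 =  - 2^1*7^1*233^1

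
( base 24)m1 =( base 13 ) 319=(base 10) 529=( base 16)211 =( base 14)29B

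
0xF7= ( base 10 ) 247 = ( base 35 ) 72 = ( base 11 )205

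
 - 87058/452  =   -43529/226=- 192.61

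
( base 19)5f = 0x6E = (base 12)92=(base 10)110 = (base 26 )46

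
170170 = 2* 85085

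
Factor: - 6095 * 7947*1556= - 2^2*3^2*5^1*23^1*53^1*389^1*883^1 = - 75367917540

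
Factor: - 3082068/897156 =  - 85613/24921 = - 3^( - 3) *11^1 *13^ ( - 1)*43^1 * 71^(-1 )*181^1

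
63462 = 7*9066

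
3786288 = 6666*568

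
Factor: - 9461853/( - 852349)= 3^4*41^ ( - 1)*199^1 * 587^1*20789^( - 1 )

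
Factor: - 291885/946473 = - 305/989  =  -5^1*23^(-1)*43^( - 1)*61^1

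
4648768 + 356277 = 5005045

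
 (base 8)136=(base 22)46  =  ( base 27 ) 3d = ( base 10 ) 94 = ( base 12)7A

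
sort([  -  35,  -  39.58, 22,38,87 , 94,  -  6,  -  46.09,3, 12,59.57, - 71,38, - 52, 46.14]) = [-71, - 52,-46.09,-39.58, -35, - 6,3,12,22,38  ,  38, 46.14,59.57,87,94] 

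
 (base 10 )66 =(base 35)1v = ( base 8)102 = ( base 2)1000010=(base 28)2a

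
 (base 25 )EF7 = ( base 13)4206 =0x23AC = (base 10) 9132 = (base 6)110140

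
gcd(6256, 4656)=16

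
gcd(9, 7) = 1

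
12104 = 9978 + 2126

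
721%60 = 1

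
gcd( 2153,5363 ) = 1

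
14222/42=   338 + 13/21   =  338.62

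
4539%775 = 664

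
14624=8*1828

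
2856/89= 32  +  8/89= 32.09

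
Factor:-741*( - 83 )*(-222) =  - 13653666 = - 2^1*3^2*13^1*19^1 * 37^1*83^1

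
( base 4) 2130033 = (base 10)9999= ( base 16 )270f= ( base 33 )960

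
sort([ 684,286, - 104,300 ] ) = [ - 104, 286, 300,684] 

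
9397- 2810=6587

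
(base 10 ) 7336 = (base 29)8KS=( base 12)42B4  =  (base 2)1110010101000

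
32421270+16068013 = 48489283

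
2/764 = 1/382=0.00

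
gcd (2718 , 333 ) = 9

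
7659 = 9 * 851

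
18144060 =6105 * 2972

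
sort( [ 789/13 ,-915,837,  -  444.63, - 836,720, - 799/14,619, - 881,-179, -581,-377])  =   [ - 915,- 881, - 836,-581 ,-444.63,-377,-179 ,- 799/14, 789/13, 619,  720,837 ] 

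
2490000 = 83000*30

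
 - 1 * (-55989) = 55989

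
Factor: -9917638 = - 2^1*4958819^1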